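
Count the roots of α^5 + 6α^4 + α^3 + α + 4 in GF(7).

Write h(α) = α^5 + 6α^4 + α^3 + α + 4.
Evaluate at each of the 7 elements of GF(7):
h(0) = 4; h(1) = 6; h(2) = 2; h(3) = 0 → root; h(4) = 0 → root; h(5) = 2; h(6) = 0 → root.
Roots: {3, 4, 6}.

3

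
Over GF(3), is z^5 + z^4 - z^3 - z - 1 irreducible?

Yes

Write f(z) = z^5 + z^4 - z^3 - z - 1.
Check for roots in GF(3): f(0) = 2; f(1) = 2; f(2) = 1.
No roots, so no linear factors.
Monic irreducibles of degree 2 over GF(3): z^2 + 1, z^2 + z - 1, z^2 - z - 1.
None of them divide f (all give nonzero remainder).
No irreducible factor of degree ≤ 2 exists, so f is irreducible over GF(3).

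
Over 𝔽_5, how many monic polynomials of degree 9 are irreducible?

217000

x^(5^9) − x is the product of all monic irreducibles of degree dividing 9; Möbius inversion gives N = (1/9) Σ μ(9/d)·5^d.
Divisors of 9: 1, 3, 9; μ(9/d) for each: 0, -1, 1.
Σ = − 5^3 + 5^9 = 1953000.
N = 1953000/9 = 217000.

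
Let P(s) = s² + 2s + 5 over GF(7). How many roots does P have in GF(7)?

Evaluate at each of the 7 elements of GF(7):
P(0) = 5; P(1) = 1; P(2) = 6; P(3) = 6; P(4) = 1; P(5) = 5; P(6) = 4.
No element is a root.

0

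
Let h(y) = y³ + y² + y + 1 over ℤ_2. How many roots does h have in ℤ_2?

Evaluate at each of the 2 elements of ℤ_2:
h(0) = 1; h(1) = 0 → root.
Roots: {1}.

1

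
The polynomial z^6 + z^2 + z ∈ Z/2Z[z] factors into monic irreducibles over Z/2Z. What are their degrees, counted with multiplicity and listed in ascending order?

Write f(z) = z^6 + z^2 + z.
Roots in Z/2Z: f(0) = 0 → root; f(1) = 1.
Linear factors from roots: (z).
Complete factorization: f(z) = (z)·(z^2 + z + 1)·(z^3 + z^2 + 1).
Factor degrees with multiplicity: 1 + 2 + 3 = 6.

1, 2, 3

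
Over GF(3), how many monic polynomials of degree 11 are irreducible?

By the necklace-counting formula, N_3(11) = (1/11) Σ_{d|11} μ(11/d)·3^d.
Divisors of 11: 1, 11; μ(11/d) for each: -1, 1.
Σ = − 3^1 + 3^11 = 177144.
N = 177144/11 = 16104.

16104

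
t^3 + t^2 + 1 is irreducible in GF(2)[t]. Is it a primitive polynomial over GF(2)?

Write f(t) = t^3 + t^2 + 1.
|GF(2^3)^×| = 2^3 − 1 = 7. Prime factorization: 7 = 7.
f is primitive ⇔ t has order 7 in GF(2)[t]/(f), i.e. t^(7/q) ≠ 1 for each prime q | 7.
t^(1) mod f = t.
None equal 1, so t has full order 7; f is primitive.

Yes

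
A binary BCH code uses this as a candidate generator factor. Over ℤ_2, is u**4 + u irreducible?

Write h(u) = u**4 + u.
Check for roots in ℤ_2: h(0) = 0 → root; h(1) = 0 → root.
h(0) = 0, so (u) divides h(u); h is reducible.

No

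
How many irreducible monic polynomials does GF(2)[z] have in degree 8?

30

The number of monic irreducibles of degree 8 over GF(2) is (1/8)·Σ_{d∣8} μ(8/d) 2^d.
Divisors of 8: 1, 2, 4, 8; μ(8/d) for each: 0, 0, -1, 1.
Σ = − 2^4 + 2^8 = 240.
N = 240/8 = 30.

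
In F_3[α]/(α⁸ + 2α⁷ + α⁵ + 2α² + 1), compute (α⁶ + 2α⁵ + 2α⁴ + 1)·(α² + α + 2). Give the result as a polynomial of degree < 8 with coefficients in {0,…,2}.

Multiply in F_3[α]: (α⁶ + 2α⁵ + 2α⁴ + 1)·(α² + α + 2) = α⁸ + α⁴ + α² + α + 2.
Reduce using α⁸ ≡ α⁷ + 2α⁵ + α² + 2 (mod α⁸ + 2α⁷ + α⁵ + 2α² + 1).
Reduced: α⁷ + 2α⁵ + α⁴ + 2α² + α + 1.

α^7 + 2α^5 + α^4 + 2α^2 + α + 1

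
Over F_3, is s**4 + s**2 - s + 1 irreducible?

Write m(s) = s**4 + s**2 - s + 1.
Check for roots in F_3: m(0) = 1; m(1) = 2; m(2) = 1.
No roots, so no linear factors.
Monic irreducibles of degree 2 over GF(3): s**2 + 1, s**2 + s - 1, s**2 - s - 1.
None of them divide m (all give nonzero remainder).
No irreducible factor of degree ≤ 2 exists, so m is irreducible over GF(3).

Yes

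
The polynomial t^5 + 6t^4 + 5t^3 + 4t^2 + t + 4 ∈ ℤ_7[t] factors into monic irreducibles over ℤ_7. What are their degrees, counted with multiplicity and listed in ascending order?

Write g(t) = t^5 + 6t^4 + 5t^3 + 4t^2 + t + 4.
Linear factors from roots: (t + 6), (t + 2), (t + 1).
Complete factorization: g(t) = (t + 1)·(t + 2)·(t + 6)·(t^2 + 4t + 5).
Factor degrees with multiplicity: 1 + 1 + 1 + 2 = 5.

1, 1, 1, 2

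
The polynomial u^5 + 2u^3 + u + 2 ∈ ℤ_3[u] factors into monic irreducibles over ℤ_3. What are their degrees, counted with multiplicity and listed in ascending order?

1, 1, 3

Write f(u) = u^5 + 2u^3 + u + 2.
Roots in ℤ_3: f(0) = 2; f(1) = 0 → root; f(2) = 1.
Linear factors from roots: (u + 2).
Complete factorization: f(u) = (u + 2)^2·(u^3 + 2u^2 + 2u + 2).
Factor degrees with multiplicity: 1 + 1 + 3 = 5.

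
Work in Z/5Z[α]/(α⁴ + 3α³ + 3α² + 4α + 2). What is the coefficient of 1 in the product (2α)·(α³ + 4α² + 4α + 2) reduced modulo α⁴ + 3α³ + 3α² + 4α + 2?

1

Multiply in Z/5Z[α]: (2α)·(α³ + 4α² + 4α + 2) = 2α⁴ + 3α³ + 3α² + 4α.
Reduce using α⁴ ≡ 2α³ + 2α² + α + 3 (mod α⁴ + 3α³ + 3α² + 4α + 2).
Reduced: 2α³ + 2α² + α + 1.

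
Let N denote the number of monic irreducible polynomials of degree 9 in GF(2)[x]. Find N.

56

Gauss's count: N_{2}(9) = (1/9) Σ_{d|9} μ(9/d)·2^d.
Divisors of 9: 1, 3, 9; μ(9/d) for each: 0, -1, 1.
Σ = − 2^3 + 2^9 = 504.
N = 504/9 = 56.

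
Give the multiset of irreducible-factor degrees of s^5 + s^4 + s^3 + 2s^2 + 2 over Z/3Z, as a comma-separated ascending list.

1, 1, 3

Write g(s) = s^5 + s^4 + s^3 + 2s^2 + 2.
Roots in Z/3Z: g(0) = 2; g(1) = 1; g(2) = 0 → root.
Linear factors from roots: (s + 1).
Complete factorization: g(s) = (s + 1)^2·(s^3 + 2s^2 + 2s + 2).
Factor degrees with multiplicity: 1 + 1 + 3 = 5.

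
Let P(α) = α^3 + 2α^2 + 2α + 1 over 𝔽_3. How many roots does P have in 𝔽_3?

Evaluate at each of the 3 elements of 𝔽_3:
P(0) = 1; P(1) = 0 → root; P(2) = 0 → root.
Roots: {1, 2}.

2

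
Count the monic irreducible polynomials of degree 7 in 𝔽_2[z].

18

By the necklace-counting formula, N_2(7) = (1/7) Σ_{d|7} μ(7/d)·2^d.
Divisors of 7: 1, 7; μ(7/d) for each: -1, 1.
Σ = − 2^1 + 2^7 = 126.
N = 126/7 = 18.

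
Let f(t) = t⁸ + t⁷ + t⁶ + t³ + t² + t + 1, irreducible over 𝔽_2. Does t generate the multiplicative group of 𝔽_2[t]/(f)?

Yes

|GF(2^8)^×| = 2^8 − 1 = 255. Prime factorization: 255 = 3·5·17.
f is primitive ⇔ t has order 255 in GF(2)[t]/(f), i.e. t^(255/q) ≠ 1 for each prime q | 255.
t^(85) mod f = t⁵ + t⁴ + t³ + t² + 1.
t^(51) mod f = t⁶ + t³.
t^(15) mod f = t⁵ + t⁴ + t³ + t + 1.
None equal 1, so t has full order 255; f is primitive.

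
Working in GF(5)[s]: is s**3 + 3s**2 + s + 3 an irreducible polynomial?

Write m(s) = s**3 + 3s**2 + s + 3.
Check for roots in GF(5): m(0) = 3; m(1) = 3; m(2) = 0 → root; m(3) = 0 → root; m(4) = 4.
m(2) = 0, so (s − 2) divides m(s); m is reducible.

No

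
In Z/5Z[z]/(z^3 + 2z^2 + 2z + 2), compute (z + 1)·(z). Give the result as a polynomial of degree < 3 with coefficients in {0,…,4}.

z^2 + z

Multiply in Z/5Z[z]: (z + 1)·(z) = z^2 + z.
Reduced: z^2 + z.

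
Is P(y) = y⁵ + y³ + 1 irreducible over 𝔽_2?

Check for roots in 𝔽_2: P(0) = 1; P(1) = 1.
No roots, so no linear factors.
Monic irreducibles of degree 2 over GF(2): y² + y + 1.
None of them divide P (all give nonzero remainder).
No irreducible factor of degree ≤ 2 exists, so P is irreducible over GF(2).

Yes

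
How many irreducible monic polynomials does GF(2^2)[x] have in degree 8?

The number of monic irreducibles of degree 8 over GF(4) is (1/8)·Σ_{d∣8} μ(8/d) 4^d.
Divisors of 8: 1, 2, 4, 8; μ(8/d) for each: 0, 0, -1, 1.
Σ = − 4^4 + 4^8 = 65280.
N = 65280/8 = 8160.

8160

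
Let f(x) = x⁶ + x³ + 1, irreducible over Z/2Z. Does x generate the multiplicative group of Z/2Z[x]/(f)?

|GF(2^6)^×| = 2^6 − 1 = 63. Prime factorization: 63 = 3^2·7.
f is primitive ⇔ x has order 63 in GF(2)[x]/(f), i.e. x^(63/q) ≠ 1 for each prime q | 63.
x^(21) mod f = x³.
x^(9) mod f = 1
Since x^(9) = 1, the order of x divides 9 < 63; not primitive.

No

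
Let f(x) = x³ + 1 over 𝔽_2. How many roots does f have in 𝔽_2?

Evaluate at each of the 2 elements of 𝔽_2:
f(0) = 1; f(1) = 0 → root.
Roots: {1}.

1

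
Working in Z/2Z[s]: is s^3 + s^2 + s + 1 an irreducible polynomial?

Write m(s) = s^3 + s^2 + s + 1.
Check for roots in Z/2Z: m(0) = 1; m(1) = 0 → root.
m(1) = 0, so (s − 1) divides m(s); m is reducible.

No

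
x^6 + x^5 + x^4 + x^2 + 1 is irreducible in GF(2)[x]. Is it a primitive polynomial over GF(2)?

No

Write f(x) = x^6 + x^5 + x^4 + x^2 + 1.
|GF(2^6)^×| = 2^6 − 1 = 63. Prime factorization: 63 = 3^2·7.
f is primitive ⇔ x has order 63 in GF(2)[x]/(f), i.e. x^(63/q) ≠ 1 for each prime q | 63.
x^(21) mod f = 1
x^(9) mod f = x^3 + 1.
Since x^(21) = 1, the order of x divides 21 < 63; not primitive.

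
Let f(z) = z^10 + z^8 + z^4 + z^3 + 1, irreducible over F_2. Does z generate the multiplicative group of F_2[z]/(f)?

|GF(2^10)^×| = 2^10 − 1 = 1023. Prime factorization: 1023 = 3·11·31.
f is primitive ⇔ z has order 1023 in GF(2)[z]/(f), i.e. z^(1023/q) ≠ 1 for each prime q | 1023.
z^(341) mod f = z^9 + z^8 + z^6 + z^5 + z^4 + z^3 + z^2 + z.
z^(93) mod f = z^7 + z^6 + z^5 + z^4 + z^2 + z + 1.
z^(33) mod f = z^6 + z^3 + z^2 + z + 1.
None equal 1, so z has full order 1023; f is primitive.

Yes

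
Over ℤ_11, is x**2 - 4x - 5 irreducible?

No

Write h(x) = x**2 - 4x - 5.
Check each element of ℤ_11 for a root: h(0)=6, h(1)=3, h(2)=2, h(3)=3, h(4)=6, h(5)=0, h(6)=7, h(7)=5, h(8)=5, h(9)=7, h(10)=0.
h(5) = 0, so (x − 5) divides h(x); h is reducible.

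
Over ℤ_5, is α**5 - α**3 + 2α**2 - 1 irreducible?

Write P(α) = α**5 - α**3 + 2α**2 - 1.
Check for roots in ℤ_5: P(0) = 4; P(1) = 1; P(2) = 1; P(3) = 3; P(4) = 1.
No roots, so no linear factors.
Degree-2 irreducible divisors: test the 10 monic irreducibles of degree 2 over GF(5).
None of them divide P (all give nonzero remainder).
No irreducible factor of degree ≤ 2 exists, so P is irreducible over GF(5).

Yes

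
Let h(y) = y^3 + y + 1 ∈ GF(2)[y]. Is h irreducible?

Check for roots in GF(2): h(0) = 1; h(1) = 1.
No roots. A degree-3 polynomial over a field with no linear factor is irreducible.

Yes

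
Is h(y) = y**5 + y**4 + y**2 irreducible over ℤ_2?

Check for roots in ℤ_2: h(0) = 0 → root; h(1) = 1.
h(0) = 0, so (y) divides h(y); h is reducible.

No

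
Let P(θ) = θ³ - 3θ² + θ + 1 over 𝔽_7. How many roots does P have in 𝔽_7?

Evaluate at each of the 7 elements of 𝔽_7:
P(0) = 1; P(1) = 0 → root; P(2) = 6; P(3) = 4; P(4) = 0 → root; P(5) = 0 → root; P(6) = 3.
Roots: {1, 4, 5}.

3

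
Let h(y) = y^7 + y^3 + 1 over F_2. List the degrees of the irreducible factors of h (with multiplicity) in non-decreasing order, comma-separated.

Roots in F_2: h(0) = 1; h(1) = 1.
Complete factorization: h(y) = (y^7 + y^3 + 1).
Factor degrees with multiplicity: 7 = 7.

7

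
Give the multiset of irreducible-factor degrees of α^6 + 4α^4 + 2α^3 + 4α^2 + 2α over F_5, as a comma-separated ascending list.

Write f(α) = α^6 + 4α^4 + 2α^3 + 4α^2 + 2α.
Roots in F_5: f(0) = 0 → root; f(1) = 3; f(2) = 4; f(3) = 4; f(4) = 0 → root.
Linear factors from roots: (α), (α + 1).
Complete factorization: f(α) = (α)·(α + 1)·(α^4 + 4α^3 + 2α + 2).
Factor degrees with multiplicity: 1 + 1 + 4 = 6.

1, 1, 4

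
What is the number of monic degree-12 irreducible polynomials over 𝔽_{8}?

5726600880

x^(8^12) − x is the product of all monic irreducibles of degree dividing 12; Möbius inversion gives N = (1/12) Σ μ(12/d)·8^d.
Divisors of 12: 1, 2, 3, 4, 6, 12; μ(12/d) for each: 0, 1, 0, -1, -1, 1.
Σ = 8^2 − 8^4 − 8^6 + 8^12 = 68719210560.
N = 68719210560/12 = 5726600880.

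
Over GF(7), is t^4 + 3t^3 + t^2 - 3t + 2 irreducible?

Yes

Write g(t) = t^4 + 3t^3 + t^2 - 3t + 2.
Check for roots in GF(7): g(0) = 2; g(1) = 4; g(2) = 5; g(3) = 3; g(4) = 6; g(5) = 4; g(6) = 4.
No roots, so no linear factors.
Degree-2 irreducible divisors: test the 21 monic irreducibles of degree 2 over GF(7).
None of them divide g (all give nonzero remainder).
No irreducible factor of degree ≤ 2 exists, so g is irreducible over GF(7).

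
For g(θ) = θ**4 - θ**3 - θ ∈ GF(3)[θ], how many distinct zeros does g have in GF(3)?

2

Evaluate at each of the 3 elements of GF(3):
g(0) = 0 → root; g(1) = 2; g(2) = 0 → root.
Roots: {0, 2}.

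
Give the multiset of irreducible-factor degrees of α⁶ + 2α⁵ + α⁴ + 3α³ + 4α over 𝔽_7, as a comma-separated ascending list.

1, 1, 1, 3

Write g(α) = α⁶ + 2α⁵ + α⁴ + 3α³ + 4α.
Linear factors from roots: (α), (α + 3), (α + 1).
Complete factorization: g(α) = (α)·(α + 1)·(α + 3)·(α³ + 5α² + 6α + 6).
Factor degrees with multiplicity: 1 + 1 + 1 + 3 = 6.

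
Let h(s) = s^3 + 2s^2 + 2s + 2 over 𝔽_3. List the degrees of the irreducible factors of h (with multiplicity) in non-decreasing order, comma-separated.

3

Roots in 𝔽_3: h(0) = 2; h(1) = 1; h(2) = 1.
Complete factorization: h(s) = (s^3 + 2s^2 + 2s + 2).
Factor degrees with multiplicity: 3 = 3.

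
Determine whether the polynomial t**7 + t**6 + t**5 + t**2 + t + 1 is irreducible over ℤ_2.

No

Write g(t) = t**7 + t**6 + t**5 + t**2 + t + 1.
Check for roots in ℤ_2: g(0) = 1; g(1) = 0 → root.
g(1) = 0, so (t − 1) divides g(t); g is reducible.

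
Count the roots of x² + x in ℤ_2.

Write h(x) = x² + x.
Evaluate at each of the 2 elements of ℤ_2:
h(0) = 0 → root; h(1) = 0 → root.
Roots: {0, 1}.

2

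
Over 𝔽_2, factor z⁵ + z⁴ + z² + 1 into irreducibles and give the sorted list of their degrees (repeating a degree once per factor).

1, 4

Write g(z) = z⁵ + z⁴ + z² + 1.
Roots in 𝔽_2: g(0) = 1; g(1) = 0 → root.
Linear factors from roots: (z + 1).
Complete factorization: g(z) = (z + 1)·(z⁴ + z + 1).
Factor degrees with multiplicity: 1 + 4 = 5.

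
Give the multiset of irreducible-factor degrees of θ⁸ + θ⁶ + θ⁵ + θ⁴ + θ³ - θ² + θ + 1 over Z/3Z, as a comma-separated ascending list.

Write g(θ) = θ⁸ + θ⁶ + θ⁵ + θ⁴ + θ³ - θ² + θ + 1.
Roots in Z/3Z: g(0) = 1; g(1) = 0 → root; g(2) = 0 → root.
Linear factors from roots: (θ - 1), (θ + 1).
Complete factorization: g(θ) = (θ + 1)·(θ - 1)·(θ² - θ - 1)·(θ⁴ + θ³ + θ² + 1).
Factor degrees with multiplicity: 1 + 1 + 2 + 4 = 8.

1, 1, 2, 4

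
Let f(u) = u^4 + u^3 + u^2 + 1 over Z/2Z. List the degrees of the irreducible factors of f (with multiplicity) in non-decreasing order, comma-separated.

Roots in Z/2Z: f(0) = 1; f(1) = 0 → root.
Linear factors from roots: (u + 1).
Complete factorization: f(u) = (u + 1)·(u^3 + u + 1).
Factor degrees with multiplicity: 1 + 3 = 4.

1, 3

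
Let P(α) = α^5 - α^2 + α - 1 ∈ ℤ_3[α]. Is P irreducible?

Check for roots in ℤ_3: P(0) = 2; P(1) = 0 → root; P(2) = 2.
P(1) = 0, so (α − 1) divides P(α); P is reducible.

No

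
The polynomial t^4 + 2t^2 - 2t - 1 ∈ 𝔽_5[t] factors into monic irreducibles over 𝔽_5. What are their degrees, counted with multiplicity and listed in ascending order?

Write f(t) = t^4 + 2t^2 - 2t - 1.
Roots in 𝔽_5: f(0) = 4; f(1) = 0 → root; f(2) = 4; f(3) = 2; f(4) = 4.
Linear factors from roots: (t - 1).
Complete factorization: f(t) = (t - 1)·(t^3 + t^2 - 2t + 1).
Factor degrees with multiplicity: 1 + 3 = 4.

1, 3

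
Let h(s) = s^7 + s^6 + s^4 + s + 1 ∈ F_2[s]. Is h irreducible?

Yes

Check for roots in F_2: h(0) = 1; h(1) = 1.
No roots, so no linear factors.
Monic irreducibles of degree 2 over GF(2): s^2 + s + 1.
None of them divide h (all give nonzero remainder).
Monic irreducibles of degree 3 over GF(2): s^3 + s + 1, s^3 + s^2 + 1.
None of them divide h (all give nonzero remainder).
No irreducible factor of degree ≤ 3 exists, so h is irreducible over GF(2).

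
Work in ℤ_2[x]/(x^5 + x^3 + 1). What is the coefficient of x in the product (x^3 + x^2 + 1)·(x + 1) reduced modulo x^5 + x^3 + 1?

1

Multiply in ℤ_2[x]: (x^3 + x^2 + 1)·(x + 1) = x^4 + x^2 + x + 1.
Reduced: x^4 + x^2 + x + 1.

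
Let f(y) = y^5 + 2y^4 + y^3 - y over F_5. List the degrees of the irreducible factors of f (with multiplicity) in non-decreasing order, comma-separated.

1, 1, 1, 2

Roots in F_5: f(0) = 0 → root; f(1) = 3; f(2) = 0 → root; f(3) = 4; f(4) = 1.
Linear factors from roots: (y), (y - 2).
Complete factorization: f(y) = (y)·(y - 2)^2·(y^2 + y + 1).
Factor degrees with multiplicity: 1 + 1 + 1 + 2 = 5.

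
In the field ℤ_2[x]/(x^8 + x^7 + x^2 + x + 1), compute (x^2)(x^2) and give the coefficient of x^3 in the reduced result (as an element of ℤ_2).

0

Multiply in ℤ_2[x]: (x^2)·(x^2) = x^4.
Reduced: x^4.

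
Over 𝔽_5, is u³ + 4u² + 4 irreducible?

Write g(u) = u³ + 4u² + 4.
Check for roots in 𝔽_5: g(0) = 4; g(1) = 4; g(2) = 3; g(3) = 2; g(4) = 2.
No roots. A degree-3 polynomial over a field with no linear factor is irreducible.

Yes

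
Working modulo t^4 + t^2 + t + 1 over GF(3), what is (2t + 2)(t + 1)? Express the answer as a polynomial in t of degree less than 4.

Multiply in GF(3)[t]: (2t + 2)·(t + 1) = 2t^2 + t + 2.
Reduced: 2t^2 + t + 2.

2t^2 + t + 2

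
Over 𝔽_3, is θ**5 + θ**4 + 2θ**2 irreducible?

Write m(θ) = θ**5 + θ**4 + 2θ**2.
Check for roots in 𝔽_3: m(0) = 0 → root; m(1) = 1; m(2) = 2.
m(0) = 0, so (θ) divides m(θ); m is reducible.

No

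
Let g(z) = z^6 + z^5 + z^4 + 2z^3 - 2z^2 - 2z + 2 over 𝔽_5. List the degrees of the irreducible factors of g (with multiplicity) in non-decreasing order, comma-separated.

Roots in 𝔽_5: g(0) = 2; g(1) = 3; g(2) = 3; g(3) = 0 → root; g(4) = 1.
Linear factors from roots: (z + 2).
Complete factorization: g(z) = (z + 2)·(z^2 - 2z - 1)·(z^3 + z^2 + z - 1).
Factor degrees with multiplicity: 1 + 2 + 3 = 6.

1, 2, 3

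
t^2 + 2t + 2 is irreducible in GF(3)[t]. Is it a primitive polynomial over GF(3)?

Yes

Write f(t) = t^2 + 2t + 2.
|GF(3^2)^×| = 3^2 − 1 = 8. Prime factorization: 8 = 2^3.
f is primitive ⇔ t has order 8 in GF(3)[t]/(f), i.e. t^(8/q) ≠ 1 for each prime q | 8.
t^(4) mod f = 2.
None equal 1, so t has full order 8; f is primitive.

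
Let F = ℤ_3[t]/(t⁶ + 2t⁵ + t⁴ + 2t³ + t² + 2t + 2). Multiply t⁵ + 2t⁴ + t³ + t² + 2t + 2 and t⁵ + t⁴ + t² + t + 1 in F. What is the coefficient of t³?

Multiply in ℤ_3[t]: (t⁵ + 2t⁴ + t³ + t² + 2t + 2)·(t⁵ + t⁴ + t² + t + 1) = t¹⁰ + 2t⁵ + t³ + 2t² + t + 2.
Reduce using t⁶ ≡ t⁵ + 2t⁴ + t³ + 2t² + t + 1 (mod t⁶ + 2t⁵ + t⁴ + 2t³ + t² + 2t + 2).
Reduced: 2t⁵ + 2t⁴ + 2t³ + 2t² + t + 2.

2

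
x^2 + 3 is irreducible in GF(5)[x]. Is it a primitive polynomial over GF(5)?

Write f(x) = x^2 + 3.
|GF(5^2)^×| = 5^2 − 1 = 24. Prime factorization: 24 = 2^3·3.
f is primitive ⇔ x has order 24 in GF(5)[x]/(f), i.e. x^(24/q) ≠ 1 for each prime q | 24.
x^(12) mod f = 4.
x^(8) mod f = 1
Since x^(8) = 1, the order of x divides 8 < 24; not primitive.

No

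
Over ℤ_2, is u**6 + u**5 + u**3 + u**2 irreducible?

Write h(u) = u**6 + u**5 + u**3 + u**2.
Check for roots in ℤ_2: h(0) = 0 → root; h(1) = 0 → root.
h(0) = 0, so (u) divides h(u); h is reducible.

No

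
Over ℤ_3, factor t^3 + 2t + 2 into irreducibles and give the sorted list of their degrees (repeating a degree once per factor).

3

Write g(t) = t^3 + 2t + 2.
Roots in ℤ_3: g(0) = 2; g(1) = 2; g(2) = 2.
Complete factorization: g(t) = (t^3 + 2t + 2).
Factor degrees with multiplicity: 3 = 3.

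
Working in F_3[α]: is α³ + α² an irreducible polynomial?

No

Write g(α) = α³ + α².
Check for roots in F_3: g(0) = 0 → root; g(1) = 2; g(2) = 0 → root.
g(0) = 0, so (α) divides g(α); g is reducible.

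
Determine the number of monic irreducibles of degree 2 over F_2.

1

The number of monic irreducibles of degree 2 over GF(2) is (1/2)·Σ_{d∣2} μ(2/d) 2^d.
Divisors of 2: 1, 2; μ(2/d) for each: -1, 1.
Σ = − 2^1 + 2^2 = 2.
N = 2/2 = 1.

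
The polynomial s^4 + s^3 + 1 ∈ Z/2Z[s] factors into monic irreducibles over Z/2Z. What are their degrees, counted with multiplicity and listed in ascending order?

4

Write h(s) = s^4 + s^3 + 1.
Roots in Z/2Z: h(0) = 1; h(1) = 1.
Complete factorization: h(s) = (s^4 + s^3 + 1).
Factor degrees with multiplicity: 4 = 4.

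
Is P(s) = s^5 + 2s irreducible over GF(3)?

Check for roots in GF(3): P(0) = 0 → root; P(1) = 0 → root; P(2) = 0 → root.
P(0) = 0, so (s) divides P(s); P is reducible.

No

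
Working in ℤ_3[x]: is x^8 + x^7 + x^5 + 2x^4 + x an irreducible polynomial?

Write P(x) = x^8 + x^7 + x^5 + 2x^4 + x.
Check for roots in ℤ_3: P(0) = 0 → root; P(1) = 0 → root; P(2) = 0 → root.
P(0) = 0, so (x) divides P(x); P is reducible.

No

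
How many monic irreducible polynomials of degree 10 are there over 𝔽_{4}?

104754

Gauss's count: N_{4}(10) = (1/10) Σ_{d|10} μ(10/d)·4^d.
Divisors of 10: 1, 2, 5, 10; μ(10/d) for each: 1, -1, -1, 1.
Σ = 4^1 − 4^2 − 4^5 + 4^10 = 1047540.
N = 1047540/10 = 104754.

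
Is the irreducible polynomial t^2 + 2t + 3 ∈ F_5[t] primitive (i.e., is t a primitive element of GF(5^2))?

Write f(t) = t^2 + 2t + 3.
|GF(5^2)^×| = 5^2 − 1 = 24. Prime factorization: 24 = 2^3·3.
f is primitive ⇔ t has order 24 in GF(5)[t]/(f), i.e. t^(24/q) ≠ 1 for each prime q | 24.
t^(12) mod f = 4.
t^(8) mod f = 4t + 1.
None equal 1, so t has full order 24; f is primitive.

Yes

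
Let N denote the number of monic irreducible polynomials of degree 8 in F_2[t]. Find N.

30

Gauss's count: N_{2}(8) = (1/8) Σ_{d|8} μ(8/d)·2^d.
Divisors of 8: 1, 2, 4, 8; μ(8/d) for each: 0, 0, -1, 1.
Σ = − 2^4 + 2^8 = 240.
N = 240/8 = 30.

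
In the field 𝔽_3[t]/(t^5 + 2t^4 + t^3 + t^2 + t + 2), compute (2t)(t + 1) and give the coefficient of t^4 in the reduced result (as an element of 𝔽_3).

0

Multiply in 𝔽_3[t]: (2t)·(t + 1) = 2t^2 + 2t.
Reduced: 2t^2 + 2t.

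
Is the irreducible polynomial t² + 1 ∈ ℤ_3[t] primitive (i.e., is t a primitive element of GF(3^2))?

Write f(t) = t² + 1.
|GF(3^2)^×| = 3^2 − 1 = 8. Prime factorization: 8 = 2^3.
f is primitive ⇔ t has order 8 in GF(3)[t]/(f), i.e. t^(8/q) ≠ 1 for each prime q | 8.
t^(4) mod f = 1
Since t^(4) = 1, the order of t divides 4 < 8; not primitive.

No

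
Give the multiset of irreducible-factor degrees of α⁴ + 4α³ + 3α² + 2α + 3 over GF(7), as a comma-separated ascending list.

Write h(α) = α⁴ + 4α³ + 3α² + 2α + 3.
Complete factorization: h(α) = (α² + 4)·(α² + 4α + 6).
Factor degrees with multiplicity: 2 + 2 = 4.

2, 2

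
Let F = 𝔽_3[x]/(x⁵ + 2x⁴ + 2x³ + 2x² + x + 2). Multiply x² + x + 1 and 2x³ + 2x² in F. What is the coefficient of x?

Multiply in 𝔽_3[x]: (x² + x + 1)·(2x³ + 2x²) = 2x⁵ + x⁴ + x³ + 2x².
Reduce using x⁵ ≡ x⁴ + x³ + x² + 2x + 1 (mod x⁵ + 2x⁴ + 2x³ + 2x² + x + 2).
Reduced: x² + x + 2.

1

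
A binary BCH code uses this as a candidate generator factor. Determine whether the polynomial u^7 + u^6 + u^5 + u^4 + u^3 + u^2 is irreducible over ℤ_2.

Write P(u) = u^7 + u^6 + u^5 + u^4 + u^3 + u^2.
Check for roots in ℤ_2: P(0) = 0 → root; P(1) = 0 → root.
P(0) = 0, so (u) divides P(u); P is reducible.

No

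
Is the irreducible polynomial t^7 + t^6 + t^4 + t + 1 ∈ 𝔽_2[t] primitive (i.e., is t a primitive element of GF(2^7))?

Write f(t) = t^7 + t^6 + t^4 + t + 1.
|GF(2^7)^×| = 2^7 − 1 = 127. Prime factorization: 127 = 127.
f is primitive ⇔ t has order 127 in GF(2)[t]/(f), i.e. t^(127/q) ≠ 1 for each prime q | 127.
t^(1) mod f = t.
None equal 1, so t has full order 127; f is primitive.

Yes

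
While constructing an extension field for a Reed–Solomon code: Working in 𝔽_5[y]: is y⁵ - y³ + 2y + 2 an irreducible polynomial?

Write h(y) = y⁵ - y³ + 2y + 2.
Check for roots in 𝔽_5: h(0) = 2; h(1) = 4; h(2) = 0 → root; h(3) = 4; h(4) = 0 → root.
h(2) = 0, so (y − 2) divides h(y); h is reducible.

No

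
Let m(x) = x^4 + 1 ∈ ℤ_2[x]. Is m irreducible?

No

Check for roots in ℤ_2: m(0) = 1; m(1) = 0 → root.
m(1) = 0, so (x − 1) divides m(x); m is reducible.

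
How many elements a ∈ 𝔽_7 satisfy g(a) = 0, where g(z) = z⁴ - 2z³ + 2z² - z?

4

Evaluate at each of the 7 elements of 𝔽_7:
g(0) = 0 → root; g(1) = 0 → root; g(2) = 6; g(3) = 0 → root; g(4) = 2; g(5) = 0 → root; g(6) = 6.
Roots: {0, 1, 3, 5}.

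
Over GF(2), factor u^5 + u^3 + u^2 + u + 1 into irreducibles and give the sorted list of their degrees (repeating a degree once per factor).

5

Write f(u) = u^5 + u^3 + u^2 + u + 1.
Roots in GF(2): f(0) = 1; f(1) = 1.
Complete factorization: f(u) = (u^5 + u^3 + u^2 + u + 1).
Factor degrees with multiplicity: 5 = 5.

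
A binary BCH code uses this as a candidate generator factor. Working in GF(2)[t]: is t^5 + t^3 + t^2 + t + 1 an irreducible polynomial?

Yes

Write m(t) = t^5 + t^3 + t^2 + t + 1.
Check for roots in GF(2): m(0) = 1; m(1) = 1.
No roots, so no linear factors.
Monic irreducibles of degree 2 over GF(2): t^2 + t + 1.
None of them divide m (all give nonzero remainder).
No irreducible factor of degree ≤ 2 exists, so m is irreducible over GF(2).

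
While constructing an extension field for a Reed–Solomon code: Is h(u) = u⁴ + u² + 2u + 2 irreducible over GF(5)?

Check for roots in GF(5): h(0) = 2; h(1) = 1; h(2) = 1; h(3) = 3; h(4) = 2.
No roots, so no linear factors.
Degree-2 irreducible divisors: test the 10 monic irreducibles of degree 2 over GF(5).
None of them divide h (all give nonzero remainder).
No irreducible factor of degree ≤ 2 exists, so h is irreducible over GF(5).

Yes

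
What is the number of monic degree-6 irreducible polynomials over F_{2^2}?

670

Gauss's count: N_{4}(6) = (1/6) Σ_{d|6} μ(6/d)·4^d.
Divisors of 6: 1, 2, 3, 6; μ(6/d) for each: 1, -1, -1, 1.
Σ = 4^1 − 4^2 − 4^3 + 4^6 = 4020.
N = 4020/6 = 670.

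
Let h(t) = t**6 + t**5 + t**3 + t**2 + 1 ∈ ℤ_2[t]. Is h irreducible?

Check for roots in ℤ_2: h(0) = 1; h(1) = 1.
No roots, so no linear factors.
Monic irreducibles of degree 2 over GF(2): t**2 + t + 1.
None of them divide h (all give nonzero remainder).
Monic irreducibles of degree 3 over GF(2): t**3 + t + 1, t**3 + t**2 + 1.
None of them divide h (all give nonzero remainder).
No irreducible factor of degree ≤ 3 exists, so h is irreducible over GF(2).

Yes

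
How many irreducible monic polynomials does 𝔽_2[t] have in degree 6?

9

x^(2^6) − x is the product of all monic irreducibles of degree dividing 6; Möbius inversion gives N = (1/6) Σ μ(6/d)·2^d.
Divisors of 6: 1, 2, 3, 6; μ(6/d) for each: 1, -1, -1, 1.
Σ = 2^1 − 2^2 − 2^3 + 2^6 = 54.
N = 54/6 = 9.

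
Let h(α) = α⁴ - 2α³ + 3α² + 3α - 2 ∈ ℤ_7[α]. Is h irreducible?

Check for roots in ℤ_7: h(0) = 5; h(1) = 3; h(2) = 2; h(3) = 5; h(4) = 4; h(5) = 1; h(6) = 1.
No roots, so no linear factors.
Degree-2 irreducible divisors: test the 21 monic irreducibles of degree 2 over GF(7).
None of them divide h (all give nonzero remainder).
No irreducible factor of degree ≤ 2 exists, so h is irreducible over GF(7).

Yes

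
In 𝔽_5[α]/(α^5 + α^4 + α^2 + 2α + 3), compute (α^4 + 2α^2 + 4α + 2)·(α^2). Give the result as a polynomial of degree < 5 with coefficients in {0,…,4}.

3α^4 + 3α^3 + α^2 + 4α + 3

Multiply in 𝔽_5[α]: (α^4 + 2α^2 + 4α + 2)·(α^2) = α^6 + 2α^4 + 4α^3 + 2α^2.
Reduce using α^5 ≡ 4α^4 + 4α^2 + 3α + 2 (mod α^5 + α^4 + α^2 + 2α + 3).
Reduced: 3α^4 + 3α^3 + α^2 + 4α + 3.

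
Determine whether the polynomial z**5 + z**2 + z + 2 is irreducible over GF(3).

Yes

Write P(z) = z**5 + z**2 + z + 2.
Check for roots in GF(3): P(0) = 2; P(1) = 2; P(2) = 1.
No roots, so no linear factors.
Monic irreducibles of degree 2 over GF(3): z**2 + 1, z**2 + z + 2, z**2 + 2z + 2.
None of them divide P (all give nonzero remainder).
No irreducible factor of degree ≤ 2 exists, so P is irreducible over GF(3).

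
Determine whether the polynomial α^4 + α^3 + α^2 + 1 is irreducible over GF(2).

No

Write P(α) = α^4 + α^3 + α^2 + 1.
Check for roots in GF(2): P(0) = 1; P(1) = 0 → root.
P(1) = 0, so (α − 1) divides P(α); P is reducible.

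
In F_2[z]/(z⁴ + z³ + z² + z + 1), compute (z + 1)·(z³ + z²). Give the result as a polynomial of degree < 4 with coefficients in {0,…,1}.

z^3 + z + 1

Multiply in F_2[z]: (z + 1)·(z³ + z²) = z⁴ + z².
Reduce using z⁴ ≡ z³ + z² + z + 1 (mod z⁴ + z³ + z² + z + 1).
Reduced: z³ + z + 1.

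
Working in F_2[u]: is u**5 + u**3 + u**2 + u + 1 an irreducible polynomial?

Yes

Write P(u) = u**5 + u**3 + u**2 + u + 1.
Check for roots in F_2: P(0) = 1; P(1) = 1.
No roots, so no linear factors.
Monic irreducibles of degree 2 over GF(2): u**2 + u + 1.
None of them divide P (all give nonzero remainder).
No irreducible factor of degree ≤ 2 exists, so P is irreducible over GF(2).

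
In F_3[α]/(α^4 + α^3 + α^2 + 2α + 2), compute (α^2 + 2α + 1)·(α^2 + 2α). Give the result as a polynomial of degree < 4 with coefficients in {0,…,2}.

α^2 + 1

Multiply in F_3[α]: (α^2 + 2α + 1)·(α^2 + 2α) = α^4 + α^3 + 2α^2 + 2α.
Reduce using α^4 ≡ 2α^3 + 2α^2 + α + 1 (mod α^4 + α^3 + α^2 + 2α + 2).
Reduced: α^2 + 1.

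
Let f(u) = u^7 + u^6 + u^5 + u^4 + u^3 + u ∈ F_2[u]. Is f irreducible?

No

Check for roots in F_2: f(0) = 0 → root; f(1) = 0 → root.
f(0) = 0, so (u) divides f(u); f is reducible.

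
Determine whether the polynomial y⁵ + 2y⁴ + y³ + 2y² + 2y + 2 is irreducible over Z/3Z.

Yes

Write h(y) = y⁵ + 2y⁴ + y³ + 2y² + 2y + 2.
Check for roots in Z/3Z: h(0) = 2; h(1) = 1; h(2) = 2.
No roots, so no linear factors.
Monic irreducibles of degree 2 over GF(3): y² + 1, y² + y + 2, y² + 2y + 2.
None of them divide h (all give nonzero remainder).
No irreducible factor of degree ≤ 2 exists, so h is irreducible over GF(3).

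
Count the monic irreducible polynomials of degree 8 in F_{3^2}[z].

5380020

By the necklace-counting formula, N_9(8) = (1/8) Σ_{d|8} μ(8/d)·9^d.
Divisors of 8: 1, 2, 4, 8; μ(8/d) for each: 0, 0, -1, 1.
Σ = − 9^4 + 9^8 = 43040160.
N = 43040160/8 = 5380020.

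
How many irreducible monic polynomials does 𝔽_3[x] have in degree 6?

By the necklace-counting formula, N_3(6) = (1/6) Σ_{d|6} μ(6/d)·3^d.
Divisors of 6: 1, 2, 3, 6; μ(6/d) for each: 1, -1, -1, 1.
Σ = 3^1 − 3^2 − 3^3 + 3^6 = 696.
N = 696/6 = 116.

116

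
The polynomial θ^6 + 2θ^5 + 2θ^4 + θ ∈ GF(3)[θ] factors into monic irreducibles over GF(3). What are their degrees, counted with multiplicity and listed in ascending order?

1, 1, 1, 1, 2

Write f(θ) = θ^6 + 2θ^5 + 2θ^4 + θ.
Roots in GF(3): f(0) = 0 → root; f(1) = 0 → root; f(2) = 0 → root.
Linear factors from roots: (θ), (θ + 2), (θ + 1).
Complete factorization: f(θ) = (θ)·(θ + 2)·(θ + 1)^2·(θ^2 + θ + 2).
Factor degrees with multiplicity: 1 + 1 + 1 + 1 + 2 = 6.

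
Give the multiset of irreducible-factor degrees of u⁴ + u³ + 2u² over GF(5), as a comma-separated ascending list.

Write g(u) = u⁴ + u³ + 2u².
Roots in GF(5): g(0) = 0 → root; g(1) = 4; g(2) = 2; g(3) = 1; g(4) = 2.
Linear factors from roots: (u).
Complete factorization: g(u) = (u)^2·(u² + u + 2).
Factor degrees with multiplicity: 1 + 1 + 2 = 4.

1, 1, 2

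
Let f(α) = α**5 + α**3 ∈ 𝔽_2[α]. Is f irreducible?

No

Check for roots in 𝔽_2: f(0) = 0 → root; f(1) = 0 → root.
f(0) = 0, so (α) divides f(α); f is reducible.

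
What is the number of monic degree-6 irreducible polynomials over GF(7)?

19544

By the necklace-counting formula, N_7(6) = (1/6) Σ_{d|6} μ(6/d)·7^d.
Divisors of 6: 1, 2, 3, 6; μ(6/d) for each: 1, -1, -1, 1.
Σ = 7^1 − 7^2 − 7^3 + 7^6 = 117264.
N = 117264/6 = 19544.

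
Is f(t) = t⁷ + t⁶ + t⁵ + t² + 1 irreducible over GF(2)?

Yes

Check for roots in GF(2): f(0) = 1; f(1) = 1.
No roots, so no linear factors.
Monic irreducibles of degree 2 over GF(2): t² + t + 1.
None of them divide f (all give nonzero remainder).
Monic irreducibles of degree 3 over GF(2): t³ + t + 1, t³ + t² + 1.
None of them divide f (all give nonzero remainder).
No irreducible factor of degree ≤ 3 exists, so f is irreducible over GF(2).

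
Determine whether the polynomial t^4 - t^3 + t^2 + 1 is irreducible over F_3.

Write g(t) = t^4 - t^3 + t^2 + 1.
Check for roots in F_3: g(0) = 1; g(1) = 2; g(2) = 1.
No roots, so no linear factors.
Monic irreducibles of degree 2 over GF(3): t^2 + 1, t^2 + t - 1, t^2 - t - 1.
None of them divide g (all give nonzero remainder).
No irreducible factor of degree ≤ 2 exists, so g is irreducible over GF(3).

Yes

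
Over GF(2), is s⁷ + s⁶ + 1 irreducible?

Yes

Write P(s) = s⁷ + s⁶ + 1.
Check for roots in GF(2): P(0) = 1; P(1) = 1.
No roots, so no linear factors.
Monic irreducibles of degree 2 over GF(2): s² + s + 1.
None of them divide P (all give nonzero remainder).
Monic irreducibles of degree 3 over GF(2): s³ + s + 1, s³ + s² + 1.
None of them divide P (all give nonzero remainder).
No irreducible factor of degree ≤ 3 exists, so P is irreducible over GF(2).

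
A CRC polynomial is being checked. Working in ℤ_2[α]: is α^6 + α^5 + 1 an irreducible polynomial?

Write g(α) = α^6 + α^5 + 1.
Check for roots in ℤ_2: g(0) = 1; g(1) = 1.
No roots, so no linear factors.
Monic irreducibles of degree 2 over GF(2): α^2 + α + 1.
None of them divide g (all give nonzero remainder).
Monic irreducibles of degree 3 over GF(2): α^3 + α + 1, α^3 + α^2 + 1.
None of them divide g (all give nonzero remainder).
No irreducible factor of degree ≤ 3 exists, so g is irreducible over GF(2).

Yes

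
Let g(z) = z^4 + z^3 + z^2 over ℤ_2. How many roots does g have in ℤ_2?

Evaluate at each of the 2 elements of ℤ_2:
g(0) = 0 → root; g(1) = 1.
Roots: {0}.

1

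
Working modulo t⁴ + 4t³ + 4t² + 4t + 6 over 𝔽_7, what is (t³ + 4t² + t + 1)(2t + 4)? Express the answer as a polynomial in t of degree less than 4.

4t^3 + 3t^2 + 5t + 6

Multiply in 𝔽_7[t]: (t³ + 4t² + t + 1)·(2t + 4) = 2t⁴ + 5t³ + 4t² + 6t + 4.
Reduce using t⁴ ≡ 3t³ + 3t² + 3t + 1 (mod t⁴ + 4t³ + 4t² + 4t + 6).
Reduced: 4t³ + 3t² + 5t + 6.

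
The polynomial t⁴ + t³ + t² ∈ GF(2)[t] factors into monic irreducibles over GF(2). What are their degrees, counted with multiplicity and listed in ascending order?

Write g(t) = t⁴ + t³ + t².
Roots in GF(2): g(0) = 0 → root; g(1) = 1.
Linear factors from roots: (t).
Complete factorization: g(t) = (t)^2·(t² + t + 1).
Factor degrees with multiplicity: 1 + 1 + 2 = 4.

1, 1, 2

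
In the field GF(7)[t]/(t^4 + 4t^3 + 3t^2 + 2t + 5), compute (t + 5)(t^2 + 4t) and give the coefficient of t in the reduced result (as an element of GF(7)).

6

Multiply in GF(7)[t]: (t + 5)·(t^2 + 4t) = t^3 + 2t^2 + 6t.
Reduced: t^3 + 2t^2 + 6t.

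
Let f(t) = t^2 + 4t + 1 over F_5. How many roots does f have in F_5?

0

Evaluate at each of the 5 elements of F_5:
f(0) = 1; f(1) = 1; f(2) = 3; f(3) = 2; f(4) = 3.
No element is a root.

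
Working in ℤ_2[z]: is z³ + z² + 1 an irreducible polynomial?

Write h(z) = z³ + z² + 1.
Check for roots in ℤ_2: h(0) = 1; h(1) = 1.
No roots. A degree-3 polynomial over a field with no linear factor is irreducible.

Yes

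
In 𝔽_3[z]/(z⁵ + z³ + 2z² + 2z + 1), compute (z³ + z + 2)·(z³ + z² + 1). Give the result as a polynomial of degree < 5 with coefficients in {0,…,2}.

Multiply in 𝔽_3[z]: (z³ + z + 2)·(z³ + z² + 1) = z⁶ + z⁵ + z⁴ + z³ + 2z² + z + 2.
Reduce using z⁵ ≡ 2z³ + z² + z + 2 (mod z⁵ + z³ + 2z² + 2z + 1).
Reduced: z³ + z² + z + 1.

z^3 + z^2 + z + 1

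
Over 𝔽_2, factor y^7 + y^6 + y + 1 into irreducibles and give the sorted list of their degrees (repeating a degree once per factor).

1, 1, 1, 2, 2

Write h(y) = y^7 + y^6 + y + 1.
Roots in 𝔽_2: h(0) = 1; h(1) = 0 → root.
Linear factors from roots: (y + 1).
Complete factorization: h(y) = (y + 1)^3·(y^2 + y + 1)^2.
Factor degrees with multiplicity: 1 + 1 + 1 + 2 + 2 = 7.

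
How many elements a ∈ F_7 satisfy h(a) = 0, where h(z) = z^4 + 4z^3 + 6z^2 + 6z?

Evaluate at each of the 7 elements of F_7:
h(0) = 0 → root; h(1) = 3; h(2) = 0 → root; h(3) = 2; h(4) = 2; h(5) = 3; h(6) = 4.
Roots: {0, 2}.

2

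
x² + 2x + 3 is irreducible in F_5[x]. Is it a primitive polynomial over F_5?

Write f(x) = x² + 2x + 3.
|GF(5^2)^×| = 5^2 − 1 = 24. Prime factorization: 24 = 2^3·3.
f is primitive ⇔ x has order 24 in GF(5)[x]/(f), i.e. x^(24/q) ≠ 1 for each prime q | 24.
x^(12) mod f = 4.
x^(8) mod f = 4x + 1.
None equal 1, so x has full order 24; f is primitive.

Yes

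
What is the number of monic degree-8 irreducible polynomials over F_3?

810

Gauss's count: N_{3}(8) = (1/8) Σ_{d|8} μ(8/d)·3^d.
Divisors of 8: 1, 2, 4, 8; μ(8/d) for each: 0, 0, -1, 1.
Σ = − 3^4 + 3^8 = 6480.
N = 6480/8 = 810.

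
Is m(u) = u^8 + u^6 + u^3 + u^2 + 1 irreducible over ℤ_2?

Check for roots in ℤ_2: m(0) = 1; m(1) = 1.
No roots, so no linear factors.
Monic irreducibles of degree 2 over GF(2): u^2 + u + 1.
None of them divide m (all give nonzero remainder).
Monic irreducibles of degree 3 over GF(2): u^3 + u + 1, u^3 + u^2 + 1.
None of them divide m (all give nonzero remainder).
Monic irreducibles of degree 4 over GF(2): u^4 + u + 1, u^4 + u^3 + 1, u^4 + u^3 + u^2 + u + 1.
None of them divide m (all give nonzero remainder).
No irreducible factor of degree ≤ 4 exists, so m is irreducible over GF(2).

Yes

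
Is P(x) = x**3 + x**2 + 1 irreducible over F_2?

Yes

Check for roots in F_2: P(0) = 1; P(1) = 1.
No roots. A degree-3 polynomial over a field with no linear factor is irreducible.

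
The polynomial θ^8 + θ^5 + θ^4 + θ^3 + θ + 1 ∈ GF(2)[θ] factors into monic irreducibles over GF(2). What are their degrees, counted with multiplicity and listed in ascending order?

1, 2, 2, 3

Write h(θ) = θ^8 + θ^5 + θ^4 + θ^3 + θ + 1.
Roots in GF(2): h(0) = 1; h(1) = 0 → root.
Linear factors from roots: (θ + 1).
Complete factorization: h(θ) = (θ + 1)·(θ^2 + θ + 1)^2·(θ^3 + θ^2 + 1).
Factor degrees with multiplicity: 1 + 2 + 2 + 3 = 8.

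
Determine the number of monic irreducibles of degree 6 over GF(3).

x^(3^6) − x is the product of all monic irreducibles of degree dividing 6; Möbius inversion gives N = (1/6) Σ μ(6/d)·3^d.
Divisors of 6: 1, 2, 3, 6; μ(6/d) for each: 1, -1, -1, 1.
Σ = 3^1 − 3^2 − 3^3 + 3^6 = 696.
N = 696/6 = 116.

116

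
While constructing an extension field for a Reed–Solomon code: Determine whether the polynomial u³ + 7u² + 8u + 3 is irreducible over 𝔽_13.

Write h(u) = u³ + 7u² + 8u + 3.
Check each element of 𝔽_13 for a root: h(0)=3, h(1)=6, h(2)=3, h(3)=0, h(4)=3, h(5)=5, h(6)=12, h(7)=4, h(8)=0, h(9)=6, h(10)=2, h(11)=7, h(12)=1.
h(3) = 0, so (u − 3) divides h(u); h is reducible.

No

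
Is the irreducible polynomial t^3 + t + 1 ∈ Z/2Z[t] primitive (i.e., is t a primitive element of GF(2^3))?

Yes

Write f(t) = t^3 + t + 1.
|GF(2^3)^×| = 2^3 − 1 = 7. Prime factorization: 7 = 7.
f is primitive ⇔ t has order 7 in GF(2)[t]/(f), i.e. t^(7/q) ≠ 1 for each prime q | 7.
t^(1) mod f = t.
None equal 1, so t has full order 7; f is primitive.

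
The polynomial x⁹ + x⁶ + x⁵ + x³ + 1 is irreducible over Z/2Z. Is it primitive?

Write f(x) = x⁹ + x⁶ + x⁵ + x³ + 1.
|GF(2^9)^×| = 2^9 − 1 = 511. Prime factorization: 511 = 7·73.
f is primitive ⇔ x has order 511 in GF(2)[x]/(f), i.e. x^(511/q) ≠ 1 for each prime q | 511.
x^(73) mod f = x⁶ + x⁵ + x³ + x² + x.
x^(7) mod f = x⁷.
None equal 1, so x has full order 511; f is primitive.

Yes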